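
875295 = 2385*367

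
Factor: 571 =571^1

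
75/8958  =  25/2986 =0.01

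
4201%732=541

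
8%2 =0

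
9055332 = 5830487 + 3224845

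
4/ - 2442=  - 2/1221= -0.00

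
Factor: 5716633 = 13^1*53^1 * 8297^1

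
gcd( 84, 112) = 28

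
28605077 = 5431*5267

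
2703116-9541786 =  - 6838670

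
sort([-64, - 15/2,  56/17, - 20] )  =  [-64,-20, -15/2,56/17 ] 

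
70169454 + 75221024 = 145390478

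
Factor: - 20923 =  - 7^3*61^1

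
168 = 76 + 92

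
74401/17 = 74401/17 = 4376.53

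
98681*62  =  6118222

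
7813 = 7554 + 259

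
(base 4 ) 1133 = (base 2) 1011111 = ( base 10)95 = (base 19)50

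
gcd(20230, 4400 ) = 10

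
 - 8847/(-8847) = 1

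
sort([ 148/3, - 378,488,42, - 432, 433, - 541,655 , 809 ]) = [ - 541,  -  432, - 378,42,  148/3, 433,  488,655, 809] 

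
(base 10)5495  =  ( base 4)1111313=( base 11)4146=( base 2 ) 1010101110111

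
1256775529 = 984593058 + 272182471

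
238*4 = 952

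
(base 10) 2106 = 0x83A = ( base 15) 956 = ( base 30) 2a6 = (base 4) 200322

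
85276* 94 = 8015944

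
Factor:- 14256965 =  - 5^1 * 17^1*167729^1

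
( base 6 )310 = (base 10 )114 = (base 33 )3f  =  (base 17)6c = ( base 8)162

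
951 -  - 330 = 1281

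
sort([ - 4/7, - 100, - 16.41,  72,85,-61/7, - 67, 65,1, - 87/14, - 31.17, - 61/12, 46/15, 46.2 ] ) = [ - 100, - 67, - 31.17, - 16.41, - 61/7,  -  87/14,  -  61/12, - 4/7,1, 46/15,46.2, 65, 72,85 ] 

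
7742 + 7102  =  14844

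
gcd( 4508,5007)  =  1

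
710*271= 192410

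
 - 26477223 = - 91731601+65254378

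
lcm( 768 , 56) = 5376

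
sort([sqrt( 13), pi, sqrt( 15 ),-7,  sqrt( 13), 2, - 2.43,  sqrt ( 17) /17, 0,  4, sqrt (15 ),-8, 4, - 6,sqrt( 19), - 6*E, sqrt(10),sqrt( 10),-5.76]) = [  -  6*E, - 8, - 7 , - 6, -5.76, - 2.43, 0,sqrt (17 ) /17,2, pi, sqrt(10),sqrt( 10), sqrt ( 13),sqrt(13), sqrt( 15 ),sqrt(15),4,4,sqrt( 19 )]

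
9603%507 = 477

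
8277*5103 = 42237531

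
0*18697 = 0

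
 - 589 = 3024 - 3613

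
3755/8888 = 3755/8888 = 0.42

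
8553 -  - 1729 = 10282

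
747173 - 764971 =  - 17798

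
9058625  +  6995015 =16053640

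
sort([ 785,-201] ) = [ - 201,785 ] 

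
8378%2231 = 1685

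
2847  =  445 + 2402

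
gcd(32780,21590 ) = 10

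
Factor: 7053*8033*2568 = 145494531432 = 2^3*3^2*29^1*107^1*277^1 * 2351^1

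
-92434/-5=92434/5=18486.80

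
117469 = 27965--89504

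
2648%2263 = 385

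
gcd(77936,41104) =16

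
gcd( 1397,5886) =1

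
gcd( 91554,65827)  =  1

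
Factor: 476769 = 3^1*158923^1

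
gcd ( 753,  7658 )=1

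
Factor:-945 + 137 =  - 808 = -2^3*101^1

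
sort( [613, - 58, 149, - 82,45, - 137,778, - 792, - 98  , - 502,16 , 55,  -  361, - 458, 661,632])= [ - 792 , - 502,- 458, - 361, - 137 ,  -  98, - 82 ,  -  58 , 16 , 45, 55, 149,613, 632,661,  778]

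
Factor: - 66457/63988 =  - 2^( - 2)*17^( - 1 )*941^( - 1)*66457^1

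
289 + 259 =548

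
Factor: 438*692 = 2^3*3^1*73^1*173^1 = 303096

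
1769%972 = 797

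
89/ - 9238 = - 89/9238  =  - 0.01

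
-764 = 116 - 880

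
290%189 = 101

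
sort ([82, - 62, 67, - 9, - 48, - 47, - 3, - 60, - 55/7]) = [ - 62, - 60, - 48 ,-47, - 9, - 55/7, - 3,67,82]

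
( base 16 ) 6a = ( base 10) 106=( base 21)51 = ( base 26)42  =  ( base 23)4e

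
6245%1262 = 1197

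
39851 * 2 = 79702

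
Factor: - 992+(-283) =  - 1275 =-3^1*5^2 * 17^1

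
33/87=11/29 = 0.38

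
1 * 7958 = 7958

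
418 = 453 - 35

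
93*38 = 3534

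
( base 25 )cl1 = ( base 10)8026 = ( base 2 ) 1111101011010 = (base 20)1016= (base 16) 1f5a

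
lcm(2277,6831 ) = 6831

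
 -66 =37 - 103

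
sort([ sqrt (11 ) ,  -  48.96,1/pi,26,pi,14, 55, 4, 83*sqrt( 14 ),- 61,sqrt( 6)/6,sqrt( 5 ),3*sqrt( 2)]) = [ - 61, - 48.96,1/pi, sqrt( 6)/6,  sqrt(5 ), pi,sqrt(11 ),4,3*sqrt (2),14, 26, 55,83*sqrt( 14)] 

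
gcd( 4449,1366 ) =1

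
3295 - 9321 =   -  6026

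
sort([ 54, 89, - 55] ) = [-55, 54, 89]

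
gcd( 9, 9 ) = 9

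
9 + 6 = 15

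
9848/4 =2462 =2462.00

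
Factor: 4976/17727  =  2^4*3^( - 1)* 19^ ( - 1 ) = 16/57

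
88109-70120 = 17989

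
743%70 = 43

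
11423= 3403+8020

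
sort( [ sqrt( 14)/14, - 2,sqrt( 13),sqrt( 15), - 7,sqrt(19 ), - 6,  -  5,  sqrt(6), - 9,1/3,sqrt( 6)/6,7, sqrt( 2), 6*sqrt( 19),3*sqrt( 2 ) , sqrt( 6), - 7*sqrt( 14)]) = [ - 7*sqrt( 14) , - 9, - 7, - 6, - 5, - 2, sqrt( 14)/14, 1/3,sqrt( 6 ) /6, sqrt ( 2),sqrt(6 ),sqrt(6), sqrt( 13),sqrt (15), 3*sqrt( 2),sqrt( 19 ),7, 6 * sqrt (19)]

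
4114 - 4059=55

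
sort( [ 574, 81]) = [81,574]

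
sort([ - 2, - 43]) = [ - 43, - 2]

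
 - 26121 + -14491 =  - 40612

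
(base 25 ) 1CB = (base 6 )4200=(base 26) 1A0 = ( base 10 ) 936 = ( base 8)1650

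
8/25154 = 4/12577 = 0.00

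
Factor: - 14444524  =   - 2^2* 71^1 * 181^1*281^1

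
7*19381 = 135667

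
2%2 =0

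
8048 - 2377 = 5671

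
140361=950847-810486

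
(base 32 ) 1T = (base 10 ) 61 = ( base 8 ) 75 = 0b111101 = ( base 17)3a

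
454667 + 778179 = 1232846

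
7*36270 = 253890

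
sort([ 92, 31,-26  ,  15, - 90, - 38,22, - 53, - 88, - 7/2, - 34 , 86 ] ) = [ - 90, - 88, - 53, - 38, - 34, - 26, - 7/2 , 15, 22, 31, 86,92]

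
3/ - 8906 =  - 3/8906 =-0.00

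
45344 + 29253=74597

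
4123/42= 589/6 = 98.17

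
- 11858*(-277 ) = 3284666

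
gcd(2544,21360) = 48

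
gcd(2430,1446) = 6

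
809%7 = 4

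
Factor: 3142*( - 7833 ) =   -  2^1*3^1 * 7^1*373^1*1571^1=- 24611286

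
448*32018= 14344064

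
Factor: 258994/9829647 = 2^1*3^( - 3)*151^( - 1)*2411^( -1)*129497^1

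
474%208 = 58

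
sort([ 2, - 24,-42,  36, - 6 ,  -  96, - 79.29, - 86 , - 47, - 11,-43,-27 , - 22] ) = [  -  96, - 86 , - 79.29,-47,- 43, - 42, - 27 ,- 24, - 22 , - 11, - 6,2, 36 ]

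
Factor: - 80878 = -2^1*7^1*53^1*109^1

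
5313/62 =5313/62 = 85.69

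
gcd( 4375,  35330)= 5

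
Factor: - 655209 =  - 3^4 * 8089^1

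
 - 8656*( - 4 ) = 34624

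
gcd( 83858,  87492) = 46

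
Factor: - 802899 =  - 3^3*131^1*227^1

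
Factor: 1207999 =13^1*43^1*2161^1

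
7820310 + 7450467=15270777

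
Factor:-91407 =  - 3^1*30469^1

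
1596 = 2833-1237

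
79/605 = 79/605 = 0.13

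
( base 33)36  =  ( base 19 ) 5a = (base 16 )69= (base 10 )105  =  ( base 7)210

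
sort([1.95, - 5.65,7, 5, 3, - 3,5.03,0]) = [ - 5.65, - 3,0, 1.95,3,5,5.03,  7 ] 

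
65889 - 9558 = 56331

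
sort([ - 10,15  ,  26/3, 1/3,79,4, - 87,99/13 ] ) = [ - 87, - 10,1/3,4,99/13,26/3, 15,79] 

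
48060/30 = 1602 = 1602.00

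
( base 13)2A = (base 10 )36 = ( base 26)1a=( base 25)1b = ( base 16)24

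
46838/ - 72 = - 651 + 17/36 = - 650.53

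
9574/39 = 245 +19/39 =245.49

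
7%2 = 1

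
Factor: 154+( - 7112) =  - 6958 = -2^1*7^2*71^1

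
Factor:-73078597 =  - 17^1 * 1171^1*3671^1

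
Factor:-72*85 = - 6120 = -2^3*3^2*5^1*17^1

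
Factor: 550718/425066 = 7^1*139^1*751^( - 1 ) = 973/751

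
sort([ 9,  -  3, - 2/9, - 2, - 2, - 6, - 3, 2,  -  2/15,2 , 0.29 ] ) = [ - 6,- 3, - 3 , - 2, - 2, - 2/9,  -  2/15 , 0.29,2, 2,9]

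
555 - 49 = 506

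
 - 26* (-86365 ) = 2245490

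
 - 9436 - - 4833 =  -4603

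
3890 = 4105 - 215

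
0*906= 0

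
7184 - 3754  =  3430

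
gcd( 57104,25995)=1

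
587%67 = 51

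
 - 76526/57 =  - 1343 + 25/57 = - 1342.56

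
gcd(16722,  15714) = 18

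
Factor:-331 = -331^1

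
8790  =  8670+120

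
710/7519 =710/7519 = 0.09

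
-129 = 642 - 771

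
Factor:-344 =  - 2^3 * 43^1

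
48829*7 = 341803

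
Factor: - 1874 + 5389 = 3515 = 5^1*19^1 * 37^1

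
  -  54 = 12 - 66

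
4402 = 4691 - 289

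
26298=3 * 8766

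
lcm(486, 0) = 0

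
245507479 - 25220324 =220287155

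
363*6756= 2452428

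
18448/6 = 3074  +  2/3 = 3074.67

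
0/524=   0=0.00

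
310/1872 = 155/936 = 0.17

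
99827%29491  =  11354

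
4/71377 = 4/71377 = 0.00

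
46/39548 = 23/19774 = 0.00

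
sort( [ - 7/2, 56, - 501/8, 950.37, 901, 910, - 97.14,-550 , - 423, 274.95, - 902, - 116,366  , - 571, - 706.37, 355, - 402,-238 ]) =[ - 902,-706.37, - 571,  -  550, - 423, - 402,  -  238, - 116, - 97.14,  -  501/8,-7/2, 56, 274.95, 355,366, 901, 910, 950.37]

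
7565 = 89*85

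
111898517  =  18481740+93416777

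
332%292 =40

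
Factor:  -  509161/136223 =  - 227^1*2243^1*136223^( - 1) 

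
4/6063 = 4/6063=0.00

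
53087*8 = 424696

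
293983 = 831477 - 537494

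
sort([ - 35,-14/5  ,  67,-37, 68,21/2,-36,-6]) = [-37, - 36, - 35,-6,-14/5, 21/2,67,68]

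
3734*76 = 283784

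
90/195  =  6/13  =  0.46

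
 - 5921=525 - 6446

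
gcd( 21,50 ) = 1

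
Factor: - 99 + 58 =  - 41^1 =- 41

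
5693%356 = 353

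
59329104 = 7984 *7431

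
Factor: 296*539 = 2^3*7^2*11^1 * 37^1 = 159544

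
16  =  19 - 3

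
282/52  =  141/26  =  5.42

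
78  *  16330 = 1273740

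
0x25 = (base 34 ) 13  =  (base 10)37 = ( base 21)1g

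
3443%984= 491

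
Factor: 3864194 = 2^1*241^1*8017^1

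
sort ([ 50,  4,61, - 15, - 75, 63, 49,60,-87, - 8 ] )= [ - 87, - 75, - 15, - 8, 4 , 49,  50, 60,61  ,  63 ] 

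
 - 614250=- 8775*70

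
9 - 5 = 4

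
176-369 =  - 193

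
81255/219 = 27085/73  =  371.03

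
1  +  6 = 7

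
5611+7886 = 13497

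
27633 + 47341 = 74974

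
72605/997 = 72605/997 = 72.82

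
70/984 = 35/492 = 0.07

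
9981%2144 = 1405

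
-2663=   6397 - 9060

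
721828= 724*997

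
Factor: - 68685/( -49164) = 2^( - 2) * 5^1*17^( - 1 )*19^1= 95/68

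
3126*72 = 225072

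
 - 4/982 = -1 + 489/491 = - 0.00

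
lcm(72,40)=360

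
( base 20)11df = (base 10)8675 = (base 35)72U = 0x21E3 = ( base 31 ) 90Q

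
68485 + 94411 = 162896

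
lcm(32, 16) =32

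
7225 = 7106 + 119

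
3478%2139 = 1339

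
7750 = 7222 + 528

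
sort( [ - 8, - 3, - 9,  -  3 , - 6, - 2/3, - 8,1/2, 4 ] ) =[ - 9 , - 8, - 8, - 6, - 3, - 3, - 2/3,1/2 , 4 ] 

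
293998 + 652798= 946796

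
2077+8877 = 10954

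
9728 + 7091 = 16819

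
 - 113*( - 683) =77179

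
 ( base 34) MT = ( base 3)1001210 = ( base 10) 777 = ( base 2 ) 1100001001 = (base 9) 1053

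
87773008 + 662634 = 88435642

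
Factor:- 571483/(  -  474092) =2^ ( - 2 )*11^2 * 29^( - 1 )*61^( - 1 )*67^( - 1) *4723^1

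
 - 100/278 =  - 50/139 = -  0.36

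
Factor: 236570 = 2^1*5^1 * 41^1 * 577^1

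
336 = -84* (- 4 )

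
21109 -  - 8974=30083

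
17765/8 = 17765/8= 2220.62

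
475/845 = 95/169 = 0.56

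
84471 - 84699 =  - 228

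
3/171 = 1/57 = 0.02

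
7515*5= 37575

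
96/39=2+ 6/13= 2.46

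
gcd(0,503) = 503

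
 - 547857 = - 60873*9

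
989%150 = 89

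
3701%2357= 1344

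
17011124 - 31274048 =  - 14262924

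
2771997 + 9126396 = 11898393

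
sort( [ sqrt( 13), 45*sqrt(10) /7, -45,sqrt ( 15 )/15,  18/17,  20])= [-45,sqrt(15) /15,18/17,sqrt(13 ),20,45*sqrt(10 )/7 ]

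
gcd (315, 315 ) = 315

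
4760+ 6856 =11616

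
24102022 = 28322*851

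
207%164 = 43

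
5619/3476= 1 + 2143/3476 = 1.62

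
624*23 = 14352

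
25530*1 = 25530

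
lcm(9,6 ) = 18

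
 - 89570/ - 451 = 89570/451 = 198.60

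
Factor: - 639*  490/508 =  - 156555/254 = -2^( - 1)*3^2*5^1*7^2*71^1 * 127^( - 1)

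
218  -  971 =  - 753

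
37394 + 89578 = 126972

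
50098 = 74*677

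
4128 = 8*516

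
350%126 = 98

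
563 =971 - 408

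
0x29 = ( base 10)41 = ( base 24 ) 1h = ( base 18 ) 25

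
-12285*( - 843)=10356255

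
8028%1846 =644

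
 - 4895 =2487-7382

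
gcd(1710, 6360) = 30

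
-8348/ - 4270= 4174/2135 = 1.96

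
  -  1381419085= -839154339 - 542264746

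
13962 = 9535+4427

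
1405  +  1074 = 2479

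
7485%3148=1189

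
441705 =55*8031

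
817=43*19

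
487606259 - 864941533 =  -377335274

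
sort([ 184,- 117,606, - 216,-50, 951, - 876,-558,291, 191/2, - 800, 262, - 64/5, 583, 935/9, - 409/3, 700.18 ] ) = [-876, - 800,  -  558, -216 , - 409/3,  -  117, - 50,  -  64/5, 191/2, 935/9 , 184, 262 , 291,583,606, 700.18, 951]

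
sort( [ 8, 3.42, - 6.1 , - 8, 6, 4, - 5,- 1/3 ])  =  [ - 8 , - 6.1,  -  5, - 1/3,3.42, 4,6, 8]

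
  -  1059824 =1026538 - 2086362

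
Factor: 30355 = 5^1* 13^1 *467^1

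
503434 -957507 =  - 454073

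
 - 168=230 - 398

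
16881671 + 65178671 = 82060342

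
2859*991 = 2833269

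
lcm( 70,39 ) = 2730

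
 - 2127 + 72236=70109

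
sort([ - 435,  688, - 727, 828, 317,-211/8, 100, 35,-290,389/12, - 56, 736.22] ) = [ - 727, - 435, - 290  , - 56, - 211/8, 389/12, 35, 100, 317, 688, 736.22, 828]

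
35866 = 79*454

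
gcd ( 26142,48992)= 2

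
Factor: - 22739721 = - 3^1*59^1*128473^1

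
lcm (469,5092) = 35644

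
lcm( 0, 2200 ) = 0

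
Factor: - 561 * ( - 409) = 229449=3^1*11^1*17^1 * 409^1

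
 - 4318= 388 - 4706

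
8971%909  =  790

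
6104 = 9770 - 3666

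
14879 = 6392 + 8487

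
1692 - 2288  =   - 596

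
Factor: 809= 809^1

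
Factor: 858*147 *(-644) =-81225144 = -  2^3 * 3^2*7^3*11^1*13^1*23^1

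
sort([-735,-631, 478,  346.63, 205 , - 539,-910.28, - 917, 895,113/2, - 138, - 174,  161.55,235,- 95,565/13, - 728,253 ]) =[-917,- 910.28 , - 735,- 728,  -  631 , - 539, - 174,-138, - 95,565/13,113/2,161.55, 205 , 235, 253,346.63,478, 895]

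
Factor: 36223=11^1*37^1 * 89^1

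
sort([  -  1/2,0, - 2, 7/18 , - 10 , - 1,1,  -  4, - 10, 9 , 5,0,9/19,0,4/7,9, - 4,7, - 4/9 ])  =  [ - 10, - 10,- 4, - 4, - 2,  -  1,  -  1/2, -4/9,0,  0,0,  7/18,9/19, 4/7,1, 5,7,9,  9 ]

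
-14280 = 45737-60017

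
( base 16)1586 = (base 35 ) 4HF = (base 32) 5c6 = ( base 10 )5510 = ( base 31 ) 5mn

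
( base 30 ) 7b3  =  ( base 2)1100111101001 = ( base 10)6633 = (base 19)i72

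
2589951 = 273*9487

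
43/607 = 43/607 = 0.07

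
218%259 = 218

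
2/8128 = 1/4064=0.00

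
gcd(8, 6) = 2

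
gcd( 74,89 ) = 1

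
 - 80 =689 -769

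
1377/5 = 275 + 2/5 = 275.40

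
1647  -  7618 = - 5971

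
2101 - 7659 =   -  5558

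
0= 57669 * 0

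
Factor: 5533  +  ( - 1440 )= 4093^1  =  4093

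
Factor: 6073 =6073^1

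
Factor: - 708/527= - 2^2 * 3^1*17^ ( - 1 )*31^( - 1)* 59^1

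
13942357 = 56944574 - 43002217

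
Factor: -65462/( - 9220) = 2^( - 1)*5^(-1)*71^1 = 71/10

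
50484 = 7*7212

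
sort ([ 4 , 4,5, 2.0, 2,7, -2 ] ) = [-2, 2.0, 2 , 4,4  ,  5, 7]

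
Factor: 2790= 2^1*3^2 * 5^1 * 31^1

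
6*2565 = 15390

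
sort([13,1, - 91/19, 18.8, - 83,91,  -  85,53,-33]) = [ - 85, - 83,-33, -91/19,1, 13, 18.8,53,91 ]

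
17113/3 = 17113/3 = 5704.33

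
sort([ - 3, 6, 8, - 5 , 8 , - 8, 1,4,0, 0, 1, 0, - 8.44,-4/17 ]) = [-8.44, - 8, - 5, - 3,-4/17, 0,0, 0, 1,1, 4, 6, 8, 8]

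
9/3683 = 9/3683 =0.00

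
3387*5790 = 19610730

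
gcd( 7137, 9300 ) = 3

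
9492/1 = 9492 = 9492.00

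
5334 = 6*889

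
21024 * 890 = 18711360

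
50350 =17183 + 33167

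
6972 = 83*84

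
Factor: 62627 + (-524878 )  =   - 19^1*24329^1 = - 462251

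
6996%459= 111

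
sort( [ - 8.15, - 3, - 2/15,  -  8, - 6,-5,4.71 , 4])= [ - 8.15, - 8, - 6,  -  5, - 3, - 2/15,4,4.71] 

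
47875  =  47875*1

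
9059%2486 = 1601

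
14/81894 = 7/40947 = 0.00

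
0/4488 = 0  =  0.00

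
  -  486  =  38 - 524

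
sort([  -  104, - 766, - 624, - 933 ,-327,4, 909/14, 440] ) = [ - 933, - 766, - 624,-327, - 104,4 , 909/14,440]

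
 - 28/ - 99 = 28/99 = 0.28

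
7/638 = 7/638  =  0.01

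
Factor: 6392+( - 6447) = -5^1*11^1 = -55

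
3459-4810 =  - 1351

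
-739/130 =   -  6+41/130 = - 5.68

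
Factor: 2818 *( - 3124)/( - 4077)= 8803432/4077 = 2^3*3^( - 3)*11^1*71^1*151^( -1)*1409^1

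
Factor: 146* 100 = 2^3 * 5^2 * 73^1 = 14600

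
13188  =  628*21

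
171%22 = 17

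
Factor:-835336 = - 2^3*104417^1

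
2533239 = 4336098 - 1802859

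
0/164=0 = 0.00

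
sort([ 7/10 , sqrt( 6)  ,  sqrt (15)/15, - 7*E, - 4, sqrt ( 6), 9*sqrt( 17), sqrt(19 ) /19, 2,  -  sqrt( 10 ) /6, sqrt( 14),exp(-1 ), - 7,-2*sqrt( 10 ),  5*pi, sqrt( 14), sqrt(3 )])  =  [ - 7* E, - 7, - 2*sqrt( 10 ), - 4, - sqrt(10 )/6, sqrt( 19 ) /19,sqrt( 15) /15, exp( - 1 ), 7/10, sqrt( 3), 2 , sqrt( 6),sqrt( 6), sqrt( 14 ), sqrt ( 14), 5*pi, 9*sqrt(17)]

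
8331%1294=567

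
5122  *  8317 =42599674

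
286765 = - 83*( - 3455)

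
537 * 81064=43531368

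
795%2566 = 795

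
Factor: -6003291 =  -  3^1* 7^1*285871^1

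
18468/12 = 1539 =1539.00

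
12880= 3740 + 9140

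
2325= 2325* 1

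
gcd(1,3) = 1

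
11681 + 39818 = 51499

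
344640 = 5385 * 64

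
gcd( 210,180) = 30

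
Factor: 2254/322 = 7 = 7^1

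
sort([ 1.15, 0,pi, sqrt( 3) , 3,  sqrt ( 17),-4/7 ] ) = [-4/7, 0, 1.15, sqrt( 3),3, pi, sqrt(17)] 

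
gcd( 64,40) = 8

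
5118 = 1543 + 3575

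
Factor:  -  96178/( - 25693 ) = 2^1 * 19^1*2531^1*  25693^( - 1) 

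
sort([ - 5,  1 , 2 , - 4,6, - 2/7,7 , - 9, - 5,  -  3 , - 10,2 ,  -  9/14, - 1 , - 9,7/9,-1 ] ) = [ - 10 ,-9, - 9 , - 5, - 5 , - 4,-3, - 1, - 1, - 9/14, - 2/7,7/9 , 1, 2 , 2,6 , 7 ] 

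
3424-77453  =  -74029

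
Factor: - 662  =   - 2^1*331^1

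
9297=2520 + 6777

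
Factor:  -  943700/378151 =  - 2^2 * 5^2 * 9437^1 * 378151^(-1)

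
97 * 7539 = 731283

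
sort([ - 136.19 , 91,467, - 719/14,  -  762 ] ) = [ - 762,-136.19,-719/14,  91,467]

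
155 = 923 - 768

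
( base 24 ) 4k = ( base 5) 431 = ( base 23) 51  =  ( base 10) 116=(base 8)164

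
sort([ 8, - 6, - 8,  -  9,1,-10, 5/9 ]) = [- 10, - 9, - 8 , - 6, 5/9,1, 8] 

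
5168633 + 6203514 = 11372147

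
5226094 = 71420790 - 66194696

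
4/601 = 4/601 = 0.01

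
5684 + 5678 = 11362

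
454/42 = 10 + 17/21 = 10.81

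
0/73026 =0 = 0.00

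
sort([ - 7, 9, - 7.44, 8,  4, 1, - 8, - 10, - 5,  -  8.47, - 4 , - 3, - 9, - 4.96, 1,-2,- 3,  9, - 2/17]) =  [-10, - 9, - 8.47, - 8, - 7.44, -7, - 5, - 4.96 , - 4, - 3, - 3,- 2, - 2/17,1, 1,4, 8,  9, 9 ]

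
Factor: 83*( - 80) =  - 2^4*5^1*83^1 =- 6640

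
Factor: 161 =7^1*23^1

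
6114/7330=3057/3665 = 0.83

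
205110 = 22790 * 9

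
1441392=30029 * 48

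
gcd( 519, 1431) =3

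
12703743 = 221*57483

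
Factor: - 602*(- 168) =2^4*3^1*7^2* 43^1 = 101136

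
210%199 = 11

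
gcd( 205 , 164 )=41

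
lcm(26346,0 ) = 0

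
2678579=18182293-15503714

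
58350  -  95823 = -37473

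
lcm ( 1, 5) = 5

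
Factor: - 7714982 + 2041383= -433^1*13103^1 = - 5673599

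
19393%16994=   2399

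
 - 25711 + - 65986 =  - 91697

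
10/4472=5/2236= 0.00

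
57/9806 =57/9806 = 0.01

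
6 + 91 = 97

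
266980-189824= 77156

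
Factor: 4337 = 4337^1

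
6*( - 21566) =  - 129396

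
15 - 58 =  - 43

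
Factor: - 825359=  - 37^1*22307^1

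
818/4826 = 409/2413 = 0.17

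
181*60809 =11006429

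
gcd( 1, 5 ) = 1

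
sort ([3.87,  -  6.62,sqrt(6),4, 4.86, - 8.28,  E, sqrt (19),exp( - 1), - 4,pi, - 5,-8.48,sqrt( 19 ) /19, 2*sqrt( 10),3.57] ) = [  -  8.48, - 8.28, - 6.62 , - 5,-4,sqrt( 19 )/19, exp(-1),sqrt( 6),E,pi,3.57,3.87,4,sqrt( 19),4.86, 2* sqrt( 10)]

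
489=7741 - 7252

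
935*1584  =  1481040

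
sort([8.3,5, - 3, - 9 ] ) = [ - 9,-3,5, 8.3]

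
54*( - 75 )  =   - 4050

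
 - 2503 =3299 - 5802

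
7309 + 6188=13497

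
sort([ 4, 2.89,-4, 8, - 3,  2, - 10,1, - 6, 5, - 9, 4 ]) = [ - 10, - 9,-6,-4, -3,1,2,2.89, 4,4 , 5, 8]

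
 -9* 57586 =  - 518274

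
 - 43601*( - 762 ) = 33223962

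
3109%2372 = 737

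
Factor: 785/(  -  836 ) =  - 2^( - 2)*5^1 *11^( - 1 ) * 19^( - 1)*157^1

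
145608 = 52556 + 93052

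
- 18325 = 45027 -63352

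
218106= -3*( - 72702) 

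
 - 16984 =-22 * 772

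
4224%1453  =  1318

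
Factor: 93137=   11^1*8467^1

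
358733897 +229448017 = 588181914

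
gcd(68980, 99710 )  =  10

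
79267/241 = 328  +  219/241 = 328.91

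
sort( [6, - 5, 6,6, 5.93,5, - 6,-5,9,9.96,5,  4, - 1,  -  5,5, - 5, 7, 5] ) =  [- 6 , - 5, - 5,  -  5, - 5,-1, 4, 5, 5,  5, 5, 5.93 , 6, 6,  6,  7, 9,  9.96 ]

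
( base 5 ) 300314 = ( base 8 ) 22363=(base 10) 9459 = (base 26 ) dpl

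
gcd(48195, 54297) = 27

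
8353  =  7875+478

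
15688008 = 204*76902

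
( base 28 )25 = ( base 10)61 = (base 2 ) 111101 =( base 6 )141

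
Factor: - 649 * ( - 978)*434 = 275469348 = 2^2*3^1*7^1*11^1*31^1*59^1 * 163^1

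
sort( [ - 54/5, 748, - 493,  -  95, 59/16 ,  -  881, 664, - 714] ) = [ - 881, - 714, - 493,  -  95, - 54/5, 59/16,664,748]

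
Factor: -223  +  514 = 291=3^1*97^1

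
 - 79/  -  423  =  79/423 = 0.19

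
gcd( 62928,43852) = 76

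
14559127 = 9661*1507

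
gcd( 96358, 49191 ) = 1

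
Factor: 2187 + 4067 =2^1*53^1*59^1  =  6254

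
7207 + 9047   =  16254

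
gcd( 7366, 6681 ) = 1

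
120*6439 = 772680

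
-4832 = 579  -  5411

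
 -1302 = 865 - 2167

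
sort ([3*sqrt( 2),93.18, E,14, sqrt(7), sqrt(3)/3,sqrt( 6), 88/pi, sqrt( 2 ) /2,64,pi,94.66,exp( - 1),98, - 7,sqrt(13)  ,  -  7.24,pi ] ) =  [ - 7.24 , - 7, exp( - 1),sqrt( 3)/3 , sqrt(2)/2,sqrt(6 ),sqrt( 7 ),  E, pi,pi,sqrt( 13 ), 3*sqrt(2), 14,88/pi,64,93.18,  94.66,98] 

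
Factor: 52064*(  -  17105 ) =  - 2^5 *5^1*11^1 *311^1*1627^1 = -890554720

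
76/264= 19/66=0.29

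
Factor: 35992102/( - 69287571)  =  -2^1*3^( - 2 )*23^2*34019^1*7698619^ (-1 ) 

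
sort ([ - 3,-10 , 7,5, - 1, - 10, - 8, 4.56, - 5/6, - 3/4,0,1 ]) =[ - 10, - 10,- 8,-3, - 1, - 5/6, - 3/4,  0,1,  4.56, 5, 7]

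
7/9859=7/9859 = 0.00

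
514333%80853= 29215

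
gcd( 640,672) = 32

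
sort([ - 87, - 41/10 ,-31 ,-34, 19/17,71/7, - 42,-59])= [-87,- 59,-42,-34,-31, - 41/10,19/17, 71/7]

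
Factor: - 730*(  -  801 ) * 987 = 577128510 = 2^1*3^3*5^1*7^1*47^1 * 73^1*89^1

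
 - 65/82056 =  - 5/6312 = - 0.00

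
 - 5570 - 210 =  - 5780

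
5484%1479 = 1047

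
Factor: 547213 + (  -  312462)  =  234751= 11^1*21341^1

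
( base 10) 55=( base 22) 2b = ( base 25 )25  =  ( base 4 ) 313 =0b110111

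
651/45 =217/15 = 14.47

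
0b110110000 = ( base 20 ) 11C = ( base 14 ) 22c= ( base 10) 432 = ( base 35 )CC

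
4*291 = 1164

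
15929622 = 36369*438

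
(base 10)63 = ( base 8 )77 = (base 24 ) 2f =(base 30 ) 23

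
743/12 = 61 + 11/12   =  61.92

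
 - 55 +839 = 784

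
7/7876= 7/7876 = 0.00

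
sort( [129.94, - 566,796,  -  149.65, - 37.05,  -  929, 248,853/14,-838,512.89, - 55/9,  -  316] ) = [ - 929,-838 ,- 566, - 316,- 149.65, - 37.05, - 55/9, 853/14 , 129.94,248,512.89,796] 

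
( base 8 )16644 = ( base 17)1946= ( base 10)7588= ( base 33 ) 6VV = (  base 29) 90J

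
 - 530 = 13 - 543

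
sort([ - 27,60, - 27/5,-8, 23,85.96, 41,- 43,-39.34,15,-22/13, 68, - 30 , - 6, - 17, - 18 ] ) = [-43, - 39.34, - 30,-27, - 18, - 17 , - 8, - 6, - 27/5 , - 22/13, 15,  23,  41,  60,  68,85.96 ] 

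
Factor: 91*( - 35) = -5^1*7^2*13^1=- 3185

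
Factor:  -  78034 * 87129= - 6799024386 = -  2^1 * 3^3*7^1*11^1*461^1*3547^1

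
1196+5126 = 6322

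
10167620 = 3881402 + 6286218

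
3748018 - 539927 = 3208091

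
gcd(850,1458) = 2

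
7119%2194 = 537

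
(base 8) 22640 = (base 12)56a8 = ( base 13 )44CC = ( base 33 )8rt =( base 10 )9632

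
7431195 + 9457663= 16888858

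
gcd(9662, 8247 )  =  1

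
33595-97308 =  - 63713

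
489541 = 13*37657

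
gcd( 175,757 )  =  1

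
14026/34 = 7013/17= 412.53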